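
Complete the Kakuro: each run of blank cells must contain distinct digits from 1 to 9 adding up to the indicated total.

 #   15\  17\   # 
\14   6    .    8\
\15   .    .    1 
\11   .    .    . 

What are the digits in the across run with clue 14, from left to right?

6 8

R1C2 = 14 − 6 = 8 completes the 14 across.
R3C3 = 8 − 1 = 7 completes the 8 down.
Given what's placed, R3C1 must be 1 to fit the 11 across and 15 down.
R3C2 = 11 − 8 = 3 completes the 11 across.
R2C1 = 15 − 7 = 8 completes the 15 down.
R2C2 = 15 − 9 = 6 completes the 15 across.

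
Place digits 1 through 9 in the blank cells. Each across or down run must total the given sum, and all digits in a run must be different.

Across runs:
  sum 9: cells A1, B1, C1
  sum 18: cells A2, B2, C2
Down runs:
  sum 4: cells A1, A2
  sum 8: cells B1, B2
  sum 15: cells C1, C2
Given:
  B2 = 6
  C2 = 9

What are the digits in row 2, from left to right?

3 6 9

4 in 2 cells must be {1,3}.
B1 = 8 − 6 = 2 completes the 8 down.
C1 = 15 − 9 = 6 completes the 15 down.
A2 = 18 − 15 = 3 completes the 18 across.
A1 = 9 − 8 = 1 completes the 9 across.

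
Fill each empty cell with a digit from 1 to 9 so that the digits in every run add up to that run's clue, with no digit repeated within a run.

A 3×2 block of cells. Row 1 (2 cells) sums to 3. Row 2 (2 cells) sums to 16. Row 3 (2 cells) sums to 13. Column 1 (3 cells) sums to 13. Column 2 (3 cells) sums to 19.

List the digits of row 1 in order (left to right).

1 2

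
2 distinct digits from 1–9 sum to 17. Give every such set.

{8,9}

2 distinct digits from 1–9 sum between 3 and 17.
Only one set works: {8,9}.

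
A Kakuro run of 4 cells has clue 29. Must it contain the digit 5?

Yes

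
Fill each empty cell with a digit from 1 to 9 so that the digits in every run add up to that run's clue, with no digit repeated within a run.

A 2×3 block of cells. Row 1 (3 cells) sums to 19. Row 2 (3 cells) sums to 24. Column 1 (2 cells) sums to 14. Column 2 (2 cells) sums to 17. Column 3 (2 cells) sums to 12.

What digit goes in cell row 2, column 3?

7

24 in 3 cells must be {7,8,9}; 17 in 2 cells must be {8,9}.
Nothing is forced directly, so branch on (2,1), whose candidates are 8 or 9. If (2,1) = 9: that forces (1,1) = 5, (1,2) = 8, after which (1,3) would have to be in {6} for the 19 across but in {3,4,5,7,8,9} for the 12 down — contradiction. So (2,1) = 8.
(1,1) = 14 − 8 = 6 completes the 14 down.
Given what's placed, (2,2) must be 9 to fit the 24 across and 17 down.
(2,3) = 24 − 17 = 7 completes the 24 across.
(1,2) = 17 − 9 = 8 completes the 17 down.
(1,3) = 19 − 14 = 5 completes the 19 across.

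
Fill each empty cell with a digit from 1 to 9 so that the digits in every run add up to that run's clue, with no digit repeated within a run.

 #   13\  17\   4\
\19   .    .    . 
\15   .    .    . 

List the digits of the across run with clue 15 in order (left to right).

6 8 1

17 in 2 cells must be {8,9}; 4 in 2 cells must be {1,3}.
The 19 across and the 4 down share only 3, so R1C3 = 3.
R2C3 = 4 − 3 = 1 completes the 4 down.
Given what's placed, R1C2 must be 9 to fit the 19 across and 17 down.
R2C2 = 17 − 9 = 8 completes the 17 down.
R1C1 = 19 − 12 = 7 completes the 19 across.
R2C1 = 15 − 9 = 6 completes the 15 across.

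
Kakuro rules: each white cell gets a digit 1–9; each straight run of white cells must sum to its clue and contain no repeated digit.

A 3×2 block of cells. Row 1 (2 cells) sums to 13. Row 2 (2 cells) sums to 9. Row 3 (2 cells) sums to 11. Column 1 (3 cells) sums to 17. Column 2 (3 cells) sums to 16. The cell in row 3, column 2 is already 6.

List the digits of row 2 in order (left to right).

(3,1) = 11 − 6 = 5 completes the 11 across.
Nothing is forced directly, so branch on (1,1), whose candidates are 4 or 8 or 9. If (1,1) = 8: then (1,2) would have to be in {5} for the 13 across but in {1,2,3,7,8,9} for the 16 down — contradiction. If (1,1) = 9: then (1,2) would have to be in {4} for the 13 across but in {1,2,3,7,8,9} for the 16 down — contradiction. So (1,1) = 4.
(1,2) = 13 − 4 = 9 completes the 13 across.
(2,1) = 17 − 9 = 8 completes the 17 down.
(2,2) = 9 − 8 = 1 completes the 9 across.

8 1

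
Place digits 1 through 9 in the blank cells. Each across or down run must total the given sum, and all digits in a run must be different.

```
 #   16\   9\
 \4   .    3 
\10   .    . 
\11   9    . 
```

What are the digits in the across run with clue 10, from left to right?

6, 4

4 in 2 cells must be {1,3}.
R1C1 = 4 − 3 = 1 completes the 4 across.
R2C1 = 16 − 10 = 6 completes the 16 down.
R2C2 = 10 − 6 = 4 completes the 10 across.
R3C2 = 11 − 9 = 2 completes the 11 across.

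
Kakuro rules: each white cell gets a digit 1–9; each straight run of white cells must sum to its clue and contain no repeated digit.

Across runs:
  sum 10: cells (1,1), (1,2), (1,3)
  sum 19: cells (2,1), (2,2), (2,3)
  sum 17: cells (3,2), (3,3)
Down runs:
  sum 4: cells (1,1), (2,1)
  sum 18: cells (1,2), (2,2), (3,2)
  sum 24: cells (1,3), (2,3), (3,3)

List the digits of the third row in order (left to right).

9, 8

17 in 2 cells must be {8,9}; 4 in 2 cells must be {1,3}; 24 in 3 cells must be {7,8,9}.
Only 7 fits (1,3) under both its across sum 10 and down sum 24.
The 19 across and the 4 down share only 3, so (2,1) = 3.
(2,3) = 9: the only remaining digit allowed by both the 19 across and the 24 down.
(3,3) = 24 − 16 = 8 completes the 24 down.
(1,1) = 4 − 3 = 1 completes the 4 down.
(1,2) = 10 − 8 = 2 completes the 10 across.
(2,2) = 19 − 12 = 7 completes the 19 across.
(3,2) = 17 − 8 = 9 completes the 17 across.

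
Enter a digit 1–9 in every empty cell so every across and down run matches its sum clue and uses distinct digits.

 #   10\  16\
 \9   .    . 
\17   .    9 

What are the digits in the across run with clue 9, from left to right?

17 in 2 cells must be {8,9}; 16 in 2 cells must be {7,9}.
R1C2 = 16 − 9 = 7 completes the 16 down.
R2C1 = 17 − 9 = 8 completes the 17 across.
R1C1 = 9 − 7 = 2 completes the 9 across.

2, 7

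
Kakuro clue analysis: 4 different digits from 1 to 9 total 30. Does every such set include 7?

The only way to make 30 from 4 distinct digits is {6,7,8,9}, which contains 7.

Yes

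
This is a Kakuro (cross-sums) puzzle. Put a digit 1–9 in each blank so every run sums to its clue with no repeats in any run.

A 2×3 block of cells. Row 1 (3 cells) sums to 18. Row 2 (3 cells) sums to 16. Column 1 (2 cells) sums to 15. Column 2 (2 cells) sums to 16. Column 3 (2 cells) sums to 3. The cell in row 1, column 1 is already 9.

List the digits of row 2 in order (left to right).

16 in 2 cells must be {7,9}; 3 in 2 cells must be {1,2}.
Given what's placed, (1,2) must be 7 to fit the 18 across and 16 down.
(1,3) = 18 − 16 = 2 completes the 18 across.
(2,1) = 15 − 9 = 6 completes the 15 down.
(2,2) = 16 − 7 = 9 completes the 16 down.
(2,3) = 16 − 15 = 1 completes the 16 across.

6 9 1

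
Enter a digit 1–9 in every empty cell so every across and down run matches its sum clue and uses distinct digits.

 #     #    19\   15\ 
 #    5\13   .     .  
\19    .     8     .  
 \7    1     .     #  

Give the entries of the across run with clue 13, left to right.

R2C1 = 5 − 1 = 4 completes the 5 down.
R2C3 = 19 − 12 = 7 completes the 19 across.
R3C2 = 7 − 1 = 6 completes the 7 across.
R1C2 = 19 − 14 = 5 completes the 19 down.
R1C3 = 13 − 5 = 8 completes the 13 across.

5 8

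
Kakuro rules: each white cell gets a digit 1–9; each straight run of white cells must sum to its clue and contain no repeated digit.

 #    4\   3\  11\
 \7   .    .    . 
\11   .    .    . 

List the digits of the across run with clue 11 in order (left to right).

7 in 3 cells must be {1,2,4}; 4 in 2 cells must be {1,3}; 3 in 2 cells must be {1,2}.
The 7 across and the 4 down share only 1, so R1C1 = 1.
Given what's placed, R1C2 must be 2 to fit the 7 across and 3 down.
R1C3 = 7 − 3 = 4 completes the 7 across.
R2C1 = 4 − 1 = 3 completes the 4 down.
R2C2 = 3 − 2 = 1 completes the 3 down.
R2C3 = 11 − 4 = 7 completes the 11 across.

3 1 7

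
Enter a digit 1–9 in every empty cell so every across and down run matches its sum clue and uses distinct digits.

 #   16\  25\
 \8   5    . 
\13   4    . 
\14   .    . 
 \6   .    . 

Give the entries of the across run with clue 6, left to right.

R1C2 = 8 − 5 = 3 completes the 8 across.
R2C2 = 13 − 4 = 9 completes the 13 across.
R3C1 = 6: the only remaining digit allowed by both the 14 across and the 16 down.
R3C2 = 14 − 6 = 8 completes the 14 across.
R4C1 = 16 − 15 = 1 completes the 16 down.
R4C2 = 6 − 1 = 5 completes the 6 across.

1 5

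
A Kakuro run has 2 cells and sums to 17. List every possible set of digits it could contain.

{8,9}

2 distinct digits from 1–9 sum between 3 and 17.
Only one set works: {8,9}.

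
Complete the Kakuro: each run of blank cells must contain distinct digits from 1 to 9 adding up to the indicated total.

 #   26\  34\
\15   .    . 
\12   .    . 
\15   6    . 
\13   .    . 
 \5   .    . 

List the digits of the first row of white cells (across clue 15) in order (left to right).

8 7

34 in 5 cells must be {4,6,7,8,9}.
R3C2 = 15 − 6 = 9 completes the 15 across.
R5C2 = 4: the only remaining digit allowed by both the 5 across and the 34 down.
R5C1 = 5 − 4 = 1 completes the 5 across.
Nothing is forced directly, so branch on R2C2, whose candidates are 7 or 8. If R2C2 = 7: then R2C1 would have to be in {5} for the 12 across but in {2,3,4,7,8,9} for the 26 down — contradiction. So R2C2 = 8.
R2C1 = 12 − 8 = 4 completes the 12 across.
No cell is forced outright now. R1C1 can only be 7 or 8 (the digits allowed by both its 15 across and its 26 down). If R1C1 = 7: then R1C2 would have to be in {8} for the 15 across but in {6,7} for the 34 down — contradiction. So R1C1 = 8.
R1C2 = 15 − 8 = 7 completes the 15 across.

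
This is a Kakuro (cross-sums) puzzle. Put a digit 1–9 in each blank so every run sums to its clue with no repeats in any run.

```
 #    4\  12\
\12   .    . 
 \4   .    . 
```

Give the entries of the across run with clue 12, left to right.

4 in 2 cells must be {1,3}.
The 12 across and the 4 down share only 3, so R1C1 = 3.
R1C2 = 12 − 3 = 9 completes the 12 across.
R2C1 = 4 − 3 = 1 completes the 4 down.
R2C2 = 4 − 1 = 3 completes the 4 across.

3 9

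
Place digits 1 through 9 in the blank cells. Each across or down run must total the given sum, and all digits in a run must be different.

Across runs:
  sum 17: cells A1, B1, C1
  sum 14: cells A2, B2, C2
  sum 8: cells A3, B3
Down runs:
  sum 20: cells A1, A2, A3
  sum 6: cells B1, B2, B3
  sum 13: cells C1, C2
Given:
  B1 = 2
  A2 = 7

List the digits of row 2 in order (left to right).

6 in 3 cells must be {1,2,3}.
A3 = 5: the only remaining digit allowed by both the 8 across and the 20 down.
B3 = 8 − 5 = 3 completes the 8 across.
A1 = 20 − 12 = 8 completes the 20 down.
C1 = 17 − 10 = 7 completes the 17 across.
B2 = 6 − 5 = 1 completes the 6 down.
C2 = 14 − 8 = 6 completes the 14 across.

7 1 6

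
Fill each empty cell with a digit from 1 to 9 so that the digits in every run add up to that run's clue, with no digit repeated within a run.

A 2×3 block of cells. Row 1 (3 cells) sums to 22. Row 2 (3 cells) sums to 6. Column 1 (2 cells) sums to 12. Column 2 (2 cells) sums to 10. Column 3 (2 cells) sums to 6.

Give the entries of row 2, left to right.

3 2 1

6 in 3 cells must be {1,2,3}.
The 22 across and the 6 down share only 5, so (1,3) = 5.
The 6 across and the 12 down share only 3, so (2,1) = 3.
(2,3) = 6 − 5 = 1 completes the 6 down.
(1,1) = 12 − 3 = 9 completes the 12 down.
(1,2) = 22 − 14 = 8 completes the 22 across.
(2,2) = 6 − 4 = 2 completes the 6 across.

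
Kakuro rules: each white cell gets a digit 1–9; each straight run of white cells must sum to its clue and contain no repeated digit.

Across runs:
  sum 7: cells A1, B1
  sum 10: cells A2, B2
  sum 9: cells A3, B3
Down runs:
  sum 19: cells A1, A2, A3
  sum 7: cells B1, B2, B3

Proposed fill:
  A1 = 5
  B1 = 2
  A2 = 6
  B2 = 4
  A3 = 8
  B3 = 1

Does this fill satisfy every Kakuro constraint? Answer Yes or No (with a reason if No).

Yes

Across: 5+2=7; 6+4=10; 8+1=9. Down: 5+6+8=19; 2+4+1=7. No digit repeats within any run.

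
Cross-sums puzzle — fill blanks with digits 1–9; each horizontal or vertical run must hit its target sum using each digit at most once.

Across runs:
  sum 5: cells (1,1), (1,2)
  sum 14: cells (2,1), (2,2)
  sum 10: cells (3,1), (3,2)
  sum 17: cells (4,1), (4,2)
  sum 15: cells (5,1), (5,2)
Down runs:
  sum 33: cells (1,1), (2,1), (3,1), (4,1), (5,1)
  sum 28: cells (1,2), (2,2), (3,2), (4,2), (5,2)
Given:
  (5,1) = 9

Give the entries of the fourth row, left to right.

8 9

17 in 2 cells must be {8,9}.
Given what's placed, (4,1) must be 8 to fit the 17 across and 33 down.
(4,2) = 17 − 8 = 9 completes the 17 across.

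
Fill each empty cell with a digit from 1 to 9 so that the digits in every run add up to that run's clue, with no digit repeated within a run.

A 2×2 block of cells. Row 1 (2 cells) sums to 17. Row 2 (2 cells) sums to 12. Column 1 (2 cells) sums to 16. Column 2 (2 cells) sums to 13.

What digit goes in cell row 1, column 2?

17 in 2 cells must be {8,9}; 16 in 2 cells must be {7,9}.
The 17 across and the 16 down share only 9, so (1,1) = 9.
(1,2) = 17 − 9 = 8 completes the 17 across.
(2,1) = 16 − 9 = 7 completes the 16 down.
(2,2) = 12 − 7 = 5 completes the 12 across.

8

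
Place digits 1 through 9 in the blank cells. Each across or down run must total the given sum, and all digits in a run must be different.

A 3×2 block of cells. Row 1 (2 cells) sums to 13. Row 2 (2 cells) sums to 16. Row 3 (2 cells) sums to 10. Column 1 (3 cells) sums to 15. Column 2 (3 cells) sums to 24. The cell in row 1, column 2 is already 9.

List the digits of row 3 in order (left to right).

16 in 2 cells must be {7,9}; 24 in 3 cells must be {7,8,9}.
(1,1) = 13 − 9 = 4 completes the 13 across.
Given what's placed, (2,1) must be 9 to fit the 16 across and 15 down.
(2,2) = 16 − 9 = 7 completes the 16 across.
(3,1) = 15 − 13 = 2 completes the 15 down.
(3,2) = 10 − 2 = 8 completes the 10 across.

2, 8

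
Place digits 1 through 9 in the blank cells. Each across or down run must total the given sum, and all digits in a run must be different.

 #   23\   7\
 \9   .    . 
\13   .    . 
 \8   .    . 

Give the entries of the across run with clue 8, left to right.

23 in 3 cells must be {6,8,9}; 7 in 3 cells must be {1,2,4}.
The 13 across and the 7 down share only 4, so R2C2 = 4.
The 8 across and the 23 down share only 6, so R3C1 = 6.
R3C2 = 8 − 6 = 2 completes the 8 across.
R1C1 = 8: the only remaining digit allowed by both the 9 across and the 23 down.
R1C2 = 9 − 8 = 1 completes the 9 across.
R2C1 = 13 − 4 = 9 completes the 13 across.

6 2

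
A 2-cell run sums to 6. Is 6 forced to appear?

No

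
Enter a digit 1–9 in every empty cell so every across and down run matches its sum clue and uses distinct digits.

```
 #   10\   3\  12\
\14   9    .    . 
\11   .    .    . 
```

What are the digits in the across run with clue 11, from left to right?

1 2 8

3 in 2 cells must be {1,2}.
R2C1 = 10 − 9 = 1 completes the 10 down.
Given what's placed, R2C2 must be 2 to fit the 11 across and 3 down.
R2C3 = 11 − 3 = 8 completes the 11 across.
R1C2 = 3 − 2 = 1 completes the 3 down.
R1C3 = 14 − 10 = 4 completes the 14 across.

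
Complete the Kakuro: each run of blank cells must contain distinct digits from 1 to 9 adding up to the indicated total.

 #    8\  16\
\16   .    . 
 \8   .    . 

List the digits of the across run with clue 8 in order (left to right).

1 7

16 in 2 cells must be {7,9}.
The 16 across and the 8 down share only 7, so R1C1 = 7.
R1C2 = 16 − 7 = 9 completes the 16 across.
R2C1 = 8 − 7 = 1 completes the 8 down.
R2C2 = 8 − 1 = 7 completes the 8 across.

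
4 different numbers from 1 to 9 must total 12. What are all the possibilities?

4 distinct digits from 1–9 sum between 10 and 30.

{1,2,3,6}; {1,2,4,5}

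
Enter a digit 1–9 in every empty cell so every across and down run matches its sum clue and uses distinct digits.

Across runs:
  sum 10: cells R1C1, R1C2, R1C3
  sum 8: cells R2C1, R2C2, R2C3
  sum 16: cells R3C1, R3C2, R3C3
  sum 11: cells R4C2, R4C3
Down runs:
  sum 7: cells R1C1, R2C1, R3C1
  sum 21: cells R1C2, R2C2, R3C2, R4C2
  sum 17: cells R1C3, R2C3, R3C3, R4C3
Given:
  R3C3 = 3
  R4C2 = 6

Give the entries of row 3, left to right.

7 in 3 cells must be {1,2,4}.
R3C1 = 4: the only remaining digit allowed by both the 16 across and the 7 down.
R3C2 = 16 − 7 = 9 completes the 16 across.

4 9 3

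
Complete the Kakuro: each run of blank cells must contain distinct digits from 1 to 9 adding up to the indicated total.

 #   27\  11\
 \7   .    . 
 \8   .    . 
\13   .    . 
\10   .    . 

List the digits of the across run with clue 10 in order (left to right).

9 1

11 in 4 cells must be {1,2,3,5}.
Only 5 fits R3C2 under both its across sum 13 and down sum 11.
R3C1 = 13 − 5 = 8 completes the 13 across.
Nothing is forced directly, so branch on R1C1, whose candidates are 3 or 4 or 6. If R1C1 = 3: then R1C2 would have to be in {4} for the 7 across but in {1,2,3} for the 11 down — contradiction. If R1C1 = 6: that forces R1C2 = 1, after which R2C1 would have to be in {1,2,3,5,6,7} for the 8 across but in {4,9} for the 27 down — contradiction. So R1C1 = 4.
R1C2 = 7 − 4 = 3 completes the 7 across.
R2C1 = 6: the only remaining digit allowed by both the 8 across and the 27 down.
R2C2 = 8 − 6 = 2 completes the 8 across.
R4C1 = 27 − 18 = 9 completes the 27 down.
R4C2 = 10 − 9 = 1 completes the 10 across.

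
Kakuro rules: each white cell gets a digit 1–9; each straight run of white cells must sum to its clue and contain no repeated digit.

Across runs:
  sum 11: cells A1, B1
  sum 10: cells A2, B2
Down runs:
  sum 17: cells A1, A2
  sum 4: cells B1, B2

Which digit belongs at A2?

17 in 2 cells must be {8,9}; 4 in 2 cells must be {1,3}.
The 11 across and the 4 down share only 3, so B1 = 3.
B2 = 4 − 3 = 1 completes the 4 down.
A1 = 11 − 3 = 8 completes the 11 across.
A2 = 10 − 1 = 9 completes the 10 across.

9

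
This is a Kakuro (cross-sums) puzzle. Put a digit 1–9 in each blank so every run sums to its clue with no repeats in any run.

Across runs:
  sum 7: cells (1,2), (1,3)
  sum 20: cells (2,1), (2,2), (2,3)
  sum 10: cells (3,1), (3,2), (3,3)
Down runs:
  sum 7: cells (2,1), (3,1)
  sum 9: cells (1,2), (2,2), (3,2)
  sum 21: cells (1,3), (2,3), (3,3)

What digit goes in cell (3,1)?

2

Nothing is forced directly, so branch on (1,3), whose candidates are 4 or 5 or 6. If (1,3) = 4: that forces (1,2) = 3, after which (3,3) would have to be in {1,2,3,4,5,6,7} for the 10 across but in {8,9} for the 21 down — contradiction. If (1,3) = 6: that forces (1,2) = 1, (3,3) = 7, (2,3) = 8, (3,2) = 2, after which (2,2) would have to be in {3,5,7,9} for the 20 across but in {6} for the 9 down — contradiction. So (1,3) = 5.
(1,2) = 7 − 5 = 2 completes the 7 across.
Given what's placed, (3,3) must be 7 to fit the 10 across and 21 down.
(2,3) = 21 − 12 = 9 completes the 21 down.
(3,2) = 1: the only remaining digit allowed by both the 10 across and the 9 down.
(2,2) = 9 − 3 = 6 completes the 9 down.
(3,1) = 10 − 8 = 2 completes the 10 across.
(2,1) = 20 − 15 = 5 completes the 20 across.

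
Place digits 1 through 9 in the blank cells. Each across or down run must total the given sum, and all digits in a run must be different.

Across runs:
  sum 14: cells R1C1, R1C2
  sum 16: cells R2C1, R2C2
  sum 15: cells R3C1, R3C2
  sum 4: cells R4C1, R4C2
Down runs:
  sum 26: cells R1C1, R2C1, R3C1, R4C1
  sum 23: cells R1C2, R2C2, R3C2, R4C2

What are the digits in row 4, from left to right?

3 1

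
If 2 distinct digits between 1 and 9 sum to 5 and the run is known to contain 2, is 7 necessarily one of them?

No

The only way to make 5 from 2 distinct digits under that restriction is {2,3}, which does not contain 7.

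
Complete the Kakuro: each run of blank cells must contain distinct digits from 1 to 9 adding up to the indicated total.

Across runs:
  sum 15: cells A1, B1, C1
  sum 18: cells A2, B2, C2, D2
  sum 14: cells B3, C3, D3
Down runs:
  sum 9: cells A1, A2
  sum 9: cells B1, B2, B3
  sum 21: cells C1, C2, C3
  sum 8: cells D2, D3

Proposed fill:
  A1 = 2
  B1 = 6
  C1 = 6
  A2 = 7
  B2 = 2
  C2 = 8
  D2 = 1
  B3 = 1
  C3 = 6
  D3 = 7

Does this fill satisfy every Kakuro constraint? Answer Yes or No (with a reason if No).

No — the down run C1–C3 sums to 20, not 21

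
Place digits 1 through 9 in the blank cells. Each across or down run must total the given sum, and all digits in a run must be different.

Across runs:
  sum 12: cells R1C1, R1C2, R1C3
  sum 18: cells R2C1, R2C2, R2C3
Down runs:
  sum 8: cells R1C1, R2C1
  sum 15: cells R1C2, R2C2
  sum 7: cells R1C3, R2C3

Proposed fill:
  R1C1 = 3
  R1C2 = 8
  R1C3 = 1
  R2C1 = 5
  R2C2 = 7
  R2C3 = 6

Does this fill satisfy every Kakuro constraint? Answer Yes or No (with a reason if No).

Yes

Across: 3+8+1=12; 5+7+6=18. Down: 3+5=8; 8+7=15; 1+6=7. No digit repeats within any run.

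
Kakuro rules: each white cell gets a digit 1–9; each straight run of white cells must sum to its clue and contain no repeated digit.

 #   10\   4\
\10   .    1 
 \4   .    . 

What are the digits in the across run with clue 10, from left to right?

4 in 2 cells must be {1,3}.
R1C1 = 10 − 1 = 9 completes the 10 across.
R2C1 = 10 − 9 = 1 completes the 10 down.
R2C2 = 4 − 1 = 3 completes the 4 across.

9 1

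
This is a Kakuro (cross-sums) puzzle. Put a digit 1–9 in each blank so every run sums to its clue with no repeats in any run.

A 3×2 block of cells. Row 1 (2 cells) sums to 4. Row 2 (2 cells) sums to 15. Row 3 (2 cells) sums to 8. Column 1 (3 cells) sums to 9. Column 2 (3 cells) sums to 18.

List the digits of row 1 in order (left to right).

1 3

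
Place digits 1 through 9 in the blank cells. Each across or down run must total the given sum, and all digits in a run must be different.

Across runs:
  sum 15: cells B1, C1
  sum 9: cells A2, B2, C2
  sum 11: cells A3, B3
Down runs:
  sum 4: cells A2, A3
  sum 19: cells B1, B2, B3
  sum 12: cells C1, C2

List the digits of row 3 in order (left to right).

3, 8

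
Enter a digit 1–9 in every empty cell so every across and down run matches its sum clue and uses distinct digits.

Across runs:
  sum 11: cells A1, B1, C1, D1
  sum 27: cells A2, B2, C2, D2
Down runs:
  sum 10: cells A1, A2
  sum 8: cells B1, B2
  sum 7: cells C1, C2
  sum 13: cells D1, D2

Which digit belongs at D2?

8

11 in 4 cells must be {1,2,3,5}.
Only 5 fits D1 under both its across sum 11 and down sum 13.
D2 = 13 − 5 = 8 completes the 13 down.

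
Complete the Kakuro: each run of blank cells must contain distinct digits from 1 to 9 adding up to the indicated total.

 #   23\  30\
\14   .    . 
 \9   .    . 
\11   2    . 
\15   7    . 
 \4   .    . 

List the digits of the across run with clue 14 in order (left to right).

8 6

4 in 2 cells must be {1,3}.
R3C2 = 11 − 2 = 9 completes the 11 across.
R4C2 = 15 − 7 = 8 completes the 15 across.
No cell is forced outright now. R1C2 can only be 5 or 6 (the digits allowed by both its 14 across and its 30 down). If R1C2 = 5: that forces R1C1 = 9, R5C1 = 1, after which R5C2 would have to be in {3} for the 4 across but in {1,2,6,7} for the 30 down — contradiction. So R1C2 = 6.
R1C1 = 14 − 6 = 8 completes the 14 across.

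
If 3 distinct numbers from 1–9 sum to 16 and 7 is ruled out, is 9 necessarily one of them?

No

Counterexample: {2,6,8} sums to 16 under that restriction without using 9.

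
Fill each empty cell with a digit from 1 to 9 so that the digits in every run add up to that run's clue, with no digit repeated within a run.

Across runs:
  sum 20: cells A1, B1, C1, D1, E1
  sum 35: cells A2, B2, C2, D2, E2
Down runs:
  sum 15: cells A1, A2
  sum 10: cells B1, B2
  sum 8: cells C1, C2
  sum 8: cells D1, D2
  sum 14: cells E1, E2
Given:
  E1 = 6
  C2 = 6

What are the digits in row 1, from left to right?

8 1 2 3 6

35 in 5 cells must be {5,6,7,8,9}.
C1 = 8 − 6 = 2 completes the 8 down.
E2 = 14 − 6 = 8 completes the 14 down.
Nothing is forced directly, so branch on A2, whose candidates are 7 or 9. If A2 = 9: then A1 would have to be in {1,3,4,5,7,8} for the 20 across but in {6} for the 15 down — contradiction. So A2 = 7.
A1 = 15 − 7 = 8 completes the 15 down.
B2 = 9: the only remaining digit allowed by both the 35 across and the 10 down.
D2 = 35 − 30 = 5 completes the 35 across.
B1 = 10 − 9 = 1 completes the 10 down.
D1 = 20 − 17 = 3 completes the 20 across.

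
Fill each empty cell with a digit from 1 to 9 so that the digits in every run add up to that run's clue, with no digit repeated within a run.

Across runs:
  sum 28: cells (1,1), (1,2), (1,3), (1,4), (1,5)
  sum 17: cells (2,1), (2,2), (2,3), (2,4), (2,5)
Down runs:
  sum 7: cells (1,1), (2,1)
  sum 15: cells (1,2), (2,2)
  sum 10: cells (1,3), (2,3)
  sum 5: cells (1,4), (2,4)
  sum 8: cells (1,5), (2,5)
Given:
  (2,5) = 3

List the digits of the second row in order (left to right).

5, 6, 2, 1, 3

(1,5) = 8 − 3 = 5 completes the 8 down.
Nothing is forced directly, so branch on (2,4), whose candidates are 1 or 2 or 4. If (2,4) = 2: that forces (1,4) = 3, (1,1) = 4, after which (2,1) would have to be in {1,4,5,6,7} for the 17 across but in {3} for the 7 down — contradiction. If (2,4) = 4: that forces (1,4) = 1, (2,2) = 7, (1,1) = 6, after which (1,2) would have to be in {7,9} for the 28 across but in {8} for the 15 down — contradiction. So (2,4) = 1.
(1,4) = 5 − 1 = 4 completes the 5 down.
No cell is forced outright now. (1,1) can only be 2 or 3 (the digits allowed by both its 28 across and its 7 down). If (1,1) = 3: that forces (2,1) = 4, (2,2) = 7, (2,3) = 2, after which (1,2) would have to be in {7,9} for the 28 across but in {8} for the 15 down — contradiction. So (1,1) = 2.
(2,1) = 7 − 2 = 5 completes the 7 down.
Given what's placed, (2,2) must be 6 to fit the 17 across and 15 down.
(2,3) = 17 − 15 = 2 completes the 17 across.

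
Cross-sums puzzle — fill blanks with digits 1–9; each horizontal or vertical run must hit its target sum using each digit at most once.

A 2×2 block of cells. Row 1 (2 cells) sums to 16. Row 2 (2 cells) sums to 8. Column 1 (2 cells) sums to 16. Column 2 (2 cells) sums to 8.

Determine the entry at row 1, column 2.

16 in 2 cells must be {7,9}.
The 16 across and the 8 down share only 7, so (1,2) = 7.
The 8 across and the 16 down share only 7, so (2,1) = 7.
(2,2) = 8 − 7 = 1 completes the 8 across.
(1,1) = 16 − 7 = 9 completes the 16 across.

7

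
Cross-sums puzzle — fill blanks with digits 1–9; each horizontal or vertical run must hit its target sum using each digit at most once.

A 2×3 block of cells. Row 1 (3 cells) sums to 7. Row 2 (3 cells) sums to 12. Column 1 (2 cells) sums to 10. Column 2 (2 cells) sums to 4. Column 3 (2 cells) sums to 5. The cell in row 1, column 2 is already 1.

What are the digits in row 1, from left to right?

2 1 4

7 in 3 cells must be {1,2,4}; 4 in 2 cells must be {1,3}.
(2,2) = 4 − 1 = 3 completes the 4 down.
No cell is forced outright now. (1,1) can only be 2 or 4 (the digits allowed by both its 7 across and its 10 down). If (1,1) = 4: that forces (1,3) = 2, after which (2,1) would have to be in {1,2,4,5,7,8} for the 12 across but in {6} for the 10 down — contradiction. So (1,1) = 2.
(1,3) = 7 − 3 = 4 completes the 7 across.
(2,1) = 10 − 2 = 8 completes the 10 down.
(2,3) = 12 − 11 = 1 completes the 12 across.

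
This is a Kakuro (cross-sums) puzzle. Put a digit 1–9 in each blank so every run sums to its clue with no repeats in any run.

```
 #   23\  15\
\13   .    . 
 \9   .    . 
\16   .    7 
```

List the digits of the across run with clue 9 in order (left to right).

6 3

16 in 2 cells must be {7,9}; 23 in 3 cells must be {6,8,9}.
R3C1 = 16 − 7 = 9 completes the 16 across.
No cell is forced outright now. R1C1 can only be 6 or 8 (the digits allowed by both its 13 across and its 23 down). If R1C1 = 6: then R1C2 would have to be in {7} for the 13 across but in {2,3,5,6} for the 15 down — contradiction. So R1C1 = 8.
R1C2 = 13 − 8 = 5 completes the 13 across.
R2C1 = 23 − 17 = 6 completes the 23 down.
R2C2 = 9 − 6 = 3 completes the 9 across.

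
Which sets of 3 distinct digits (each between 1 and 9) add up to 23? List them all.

{6,8,9}

3 distinct digits from 1–9 sum between 6 and 24.
Only one set works: {6,8,9}.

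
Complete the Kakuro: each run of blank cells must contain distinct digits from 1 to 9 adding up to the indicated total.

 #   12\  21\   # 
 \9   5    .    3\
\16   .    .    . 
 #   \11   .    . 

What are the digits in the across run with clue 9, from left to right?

3 in 2 cells must be {1,2}.
R1C2 = 9 − 5 = 4 completes the 9 across.
R2C1 = 12 − 5 = 7 completes the 12 down.
R2C2 = 8: the only remaining digit allowed by both the 16 across and the 21 down.
R2C3 = 16 − 15 = 1 completes the 16 across.
R3C2 = 21 − 12 = 9 completes the 21 down.
R3C3 = 11 − 9 = 2 completes the 11 across.

5 4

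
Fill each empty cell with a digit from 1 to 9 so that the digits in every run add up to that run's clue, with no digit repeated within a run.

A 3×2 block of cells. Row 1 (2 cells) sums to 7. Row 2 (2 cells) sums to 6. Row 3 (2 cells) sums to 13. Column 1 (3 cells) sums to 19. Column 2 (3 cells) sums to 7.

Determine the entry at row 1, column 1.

6

7 in 3 cells must be {1,2,4}.
The 13 across and the 7 down share only 4, so (3,2) = 4.
(3,1) = 13 − 4 = 9 completes the 13 across.
Nothing is forced directly, so branch on (1,2), whose candidates are 1 or 2. If (1,2) = 2: then (1,1) would have to be in {5} for the 7 across but in {2,3,4,6,7,8} for the 19 down — contradiction. So (1,2) = 1.
(1,1) = 7 − 1 = 6 completes the 7 across.
(2,1) = 19 − 15 = 4 completes the 19 down.
(2,2) = 6 − 4 = 2 completes the 6 across.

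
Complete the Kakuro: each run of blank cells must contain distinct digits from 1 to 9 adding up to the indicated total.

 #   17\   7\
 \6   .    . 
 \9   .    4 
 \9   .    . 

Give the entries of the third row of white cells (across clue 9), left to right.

7 in 3 cells must be {1,2,4}.
R2C1 = 9 − 4 = 5 completes the 9 across.
Given what's placed, R1C1 must be 4 to fit the 6 across and 17 down.
R1C2 = 6 − 4 = 2 completes the 6 across.
R3C1 = 17 − 9 = 8 completes the 17 down.
R3C2 = 9 − 8 = 1 completes the 9 across.

8, 1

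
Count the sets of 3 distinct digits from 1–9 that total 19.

5

3 distinct digits from 1–9 sum between 6 and 24.
Enumerating: {2,8,9}, {3,7,9}, {4,6,9}, {4,7,8}, {5,6,8}.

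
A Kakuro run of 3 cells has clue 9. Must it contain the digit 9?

Counterexample: {1,2,6} sums to 9 without using 9.

No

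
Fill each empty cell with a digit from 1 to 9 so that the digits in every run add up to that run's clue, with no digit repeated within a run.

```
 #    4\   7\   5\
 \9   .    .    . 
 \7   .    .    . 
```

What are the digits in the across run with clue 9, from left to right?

3, 5, 1

7 in 3 cells must be {1,2,4}; 4 in 2 cells must be {1,3}.
The 7 across and the 4 down share only 1, so R2C1 = 1.
R1C1 = 4 − 1 = 3 completes the 4 down.
Nothing is forced directly, so branch on R2C2, whose candidates are 2 or 4. If R2C2 = 4: then R1C2 would have to be in {1,2,4,5} for the 9 across but in {3} for the 7 down — contradiction. So R2C2 = 2.
R1C2 = 7 − 2 = 5 completes the 7 down.
R1C3 = 9 − 8 = 1 completes the 9 across.
R2C3 = 7 − 3 = 4 completes the 7 across.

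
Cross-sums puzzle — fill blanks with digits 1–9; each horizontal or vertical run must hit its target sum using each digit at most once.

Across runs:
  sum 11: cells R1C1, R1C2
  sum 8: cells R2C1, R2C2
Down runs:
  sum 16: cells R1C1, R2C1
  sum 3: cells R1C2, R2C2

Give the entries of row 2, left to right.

7 1

16 in 2 cells must be {7,9}; 3 in 2 cells must be {1,2}.
The 11 across and the 3 down share only 2, so R1C2 = 2.
The 8 across and the 16 down share only 7, so R2C1 = 7.
R2C2 = 8 − 7 = 1 completes the 8 across.
R1C1 = 11 − 2 = 9 completes the 11 across.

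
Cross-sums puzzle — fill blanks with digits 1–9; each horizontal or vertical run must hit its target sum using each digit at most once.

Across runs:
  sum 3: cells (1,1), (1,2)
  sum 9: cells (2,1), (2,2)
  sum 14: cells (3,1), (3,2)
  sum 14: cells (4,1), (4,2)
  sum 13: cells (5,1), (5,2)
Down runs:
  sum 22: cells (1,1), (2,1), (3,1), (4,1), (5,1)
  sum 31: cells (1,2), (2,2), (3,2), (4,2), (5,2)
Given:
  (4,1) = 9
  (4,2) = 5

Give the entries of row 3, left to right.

3 in 2 cells must be {1,2}.
(1,2) = 2: the only remaining digit allowed by both the 3 across and the 31 down.
(1,1) = 3 − 2 = 1 completes the 3 across.
Nothing is forced directly, so branch on (2,2), whose candidates are 7 or 8. If (2,2) = 8: then (2,1) would have to be in {1} for the 9 across but in {2,3,4,5,6,7} for the 22 down — contradiction. So (2,2) = 7.
(2,1) = 9 − 7 = 2 completes the 9 across.
(3,1) = 6: the only remaining digit allowed by both the 14 across and the 22 down.
(3,2) = 14 − 6 = 8 completes the 14 across.

6 8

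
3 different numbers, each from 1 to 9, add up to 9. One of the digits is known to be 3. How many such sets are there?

3 distinct digits from 1–9 sum between 6 and 24.
Keeping only sets containing 3.
Enumerating: {1,3,5}, {2,3,4}.

2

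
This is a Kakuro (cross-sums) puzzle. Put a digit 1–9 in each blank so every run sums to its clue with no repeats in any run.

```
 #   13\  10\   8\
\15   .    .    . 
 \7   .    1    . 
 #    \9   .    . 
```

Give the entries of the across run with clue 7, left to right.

7 in 3 cells must be {1,2,4}.
Given what's placed, R2C1 must be 4 to fit the 7 across and 13 down.
R2C3 = 7 − 5 = 2 completes the 7 across.
R1C1 = 13 − 4 = 9 completes the 13 down.
No cell is forced outright now. R1C3 can only be 1 or 5 (the digits allowed by both its 15 across and its 8 down). If R1C3 = 5: then R1C2 would have to be in {1} for the 15 across but in {2,3,4,5,6,7} for the 10 down — contradiction. So R1C3 = 1.
R1C2 = 15 − 10 = 5 completes the 15 across.
R3C2 = 10 − 6 = 4 completes the 10 down.
R3C3 = 9 − 4 = 5 completes the 9 across.

4, 1, 2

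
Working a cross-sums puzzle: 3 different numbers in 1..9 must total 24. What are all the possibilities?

{7,8,9}

3 distinct digits from 1–9 sum between 6 and 24.
Only one set works: {7,8,9}.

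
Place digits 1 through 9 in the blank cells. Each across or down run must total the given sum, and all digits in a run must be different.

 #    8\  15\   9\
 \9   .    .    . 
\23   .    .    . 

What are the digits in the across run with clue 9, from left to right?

23 in 3 cells must be {6,8,9}.
The 9 across and the 15 down share only 6, so R1C2 = 6.
The 23 across and the 8 down share only 6, so R2C1 = 6.
R2C2 = 15 − 6 = 9 completes the 15 down.
R2C3 = 23 − 15 = 8 completes the 23 across.
R1C1 = 8 − 6 = 2 completes the 8 down.
R1C3 = 9 − 8 = 1 completes the 9 across.

2, 6, 1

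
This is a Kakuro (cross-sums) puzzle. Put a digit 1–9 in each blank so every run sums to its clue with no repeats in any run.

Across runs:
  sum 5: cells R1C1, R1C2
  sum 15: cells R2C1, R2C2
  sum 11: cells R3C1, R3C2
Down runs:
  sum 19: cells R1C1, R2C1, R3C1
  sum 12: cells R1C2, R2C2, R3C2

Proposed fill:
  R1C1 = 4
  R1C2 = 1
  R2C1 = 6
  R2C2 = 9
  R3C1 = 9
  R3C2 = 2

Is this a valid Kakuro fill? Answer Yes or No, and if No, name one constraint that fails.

Across: 4+1=5; 6+9=15; 9+2=11. Down: 4+6+9=19; 1+9+2=12. No digit repeats within any run.

Yes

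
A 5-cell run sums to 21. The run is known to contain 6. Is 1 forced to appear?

Yes

Every partition of 21 into 5 distinct digits under that restriction includes 1: {1,2,3,6,9}, {1,2,4,6,8}, {1,2,5,6,7}, {1,3,4,6,7}.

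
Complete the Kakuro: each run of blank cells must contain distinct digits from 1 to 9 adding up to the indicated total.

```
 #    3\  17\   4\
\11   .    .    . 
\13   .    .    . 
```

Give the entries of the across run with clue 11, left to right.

2 8 1

3 in 2 cells must be {1,2}; 17 in 2 cells must be {8,9}; 4 in 2 cells must be {1,3}.
The 11 across and the 17 down share only 8, so R1C2 = 8.
Given what's placed, R1C3 must be 1 to fit the 11 across and 4 down.
R2C2 = 17 − 8 = 9 completes the 17 down.
R2C3 = 4 − 1 = 3 completes the 4 down.
R1C1 = 11 − 9 = 2 completes the 11 across.
R2C1 = 13 − 12 = 1 completes the 13 across.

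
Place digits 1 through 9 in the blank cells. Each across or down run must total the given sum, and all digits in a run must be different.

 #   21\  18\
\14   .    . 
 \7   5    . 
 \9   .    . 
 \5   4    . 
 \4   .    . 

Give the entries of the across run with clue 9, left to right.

2, 7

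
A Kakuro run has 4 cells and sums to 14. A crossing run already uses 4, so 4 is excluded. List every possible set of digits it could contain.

{1,2,3,8}; {1,2,5,6}

4 distinct digits from 1–9 sum between 10 and 30.
Dropping sets that contain 4.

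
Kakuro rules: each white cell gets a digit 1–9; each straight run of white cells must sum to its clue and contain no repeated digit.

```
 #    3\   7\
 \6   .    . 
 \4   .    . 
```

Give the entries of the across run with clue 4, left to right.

1 3

4 in 2 cells must be {1,3}; 3 in 2 cells must be {1,2}.
The 4 across and the 3 down share only 1, so R2C1 = 1.
R2C2 = 4 − 1 = 3 completes the 4 across.
R1C1 = 3 − 1 = 2 completes the 3 down.
R1C2 = 6 − 2 = 4 completes the 6 across.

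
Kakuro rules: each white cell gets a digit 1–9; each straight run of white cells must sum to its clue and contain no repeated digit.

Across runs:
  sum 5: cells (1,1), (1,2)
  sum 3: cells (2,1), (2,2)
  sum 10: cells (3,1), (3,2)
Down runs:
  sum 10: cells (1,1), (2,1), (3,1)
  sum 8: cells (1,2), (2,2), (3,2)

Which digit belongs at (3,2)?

3

3 in 2 cells must be {1,2}.
Nothing is forced directly, so branch on (2,1), whose candidates are 1 or 2. If (2,1) = 1: that forces (2,2) = 2, (3,2) = 1, after which (1,2) would have to be in {1,2,3,4} for the 5 across but in {5} for the 8 down — contradiction. So (2,1) = 2.
(2,2) = 3 − 2 = 1 completes the 3 across.
Nothing is forced directly, so branch on (1,1), whose candidates are 1 or 3. If (1,1) = 3: that forces (1,2) = 2, after which (3,1) would have to be in {1,2,3,4,6,7,8,9} for the 10 across but in {5} for the 10 down — contradiction. So (1,1) = 1.
(1,2) = 5 − 1 = 4 completes the 5 across.
(3,1) = 10 − 3 = 7 completes the 10 down.
(3,2) = 10 − 7 = 3 completes the 10 across.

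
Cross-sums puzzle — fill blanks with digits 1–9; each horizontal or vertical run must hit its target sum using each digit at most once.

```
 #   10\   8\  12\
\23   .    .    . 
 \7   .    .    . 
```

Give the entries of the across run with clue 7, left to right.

23 in 3 cells must be {6,8,9}; 7 in 3 cells must be {1,2,4}.
The 23 across and the 8 down share only 6, so R1C2 = 6.
R2C2 = 8 − 6 = 2 completes the 8 down.
Given what's placed, R2C3 must be 4 to fit the 7 across and 12 down.
R1C3 = 12 − 4 = 8 completes the 12 down.
R2C1 = 7 − 6 = 1 completes the 7 across.
R1C1 = 23 − 14 = 9 completes the 23 across.

1 2 4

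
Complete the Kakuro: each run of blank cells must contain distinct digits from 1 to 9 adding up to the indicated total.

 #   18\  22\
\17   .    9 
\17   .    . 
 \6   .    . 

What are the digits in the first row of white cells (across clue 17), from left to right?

17 in 2 cells must be {8,9}.
R1C1 = 17 − 9 = 8 completes the 17 across.
Given what's placed, R2C1 must be 9 to fit the 17 across and 18 down.
R2C2 = 17 − 9 = 8 completes the 17 across.
R3C1 = 18 − 17 = 1 completes the 18 down.
R3C2 = 6 − 1 = 5 completes the 6 across.

8 9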